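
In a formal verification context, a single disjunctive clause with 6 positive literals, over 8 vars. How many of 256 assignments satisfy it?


Step 1: Total=2^8=256
Step 2: Unsat when all 6 false: 2^2=4
Step 3: Sat=256-4=252

252


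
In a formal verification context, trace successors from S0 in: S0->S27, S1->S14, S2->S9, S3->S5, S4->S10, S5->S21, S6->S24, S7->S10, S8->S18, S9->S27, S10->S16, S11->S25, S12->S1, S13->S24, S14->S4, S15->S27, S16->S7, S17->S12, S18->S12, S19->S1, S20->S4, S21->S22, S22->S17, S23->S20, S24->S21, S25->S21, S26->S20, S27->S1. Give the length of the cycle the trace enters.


Trace from S0 until a state repeats:
  S0 -> S27 -> S1 -> S14 -> S4 -> S10 -> S16 -> S7 -> S10
S10 first seen at step 5, revisited at step 8.
Cycle length = 8 - 5 = 3

3


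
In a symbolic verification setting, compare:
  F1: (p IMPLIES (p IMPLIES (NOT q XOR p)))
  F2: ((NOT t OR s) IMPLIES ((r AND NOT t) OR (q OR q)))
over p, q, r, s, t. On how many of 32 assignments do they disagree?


F1 = (p IMPLIES (p IMPLIES (NOT q XOR p)))
F2 = ((NOT t OR s) IMPLIES ((r AND NOT t) OR (q OR q)))
Evaluate both on each of 32 rows (bits = p,q,r,s,t):
  row 0 [00000]: F1=1 F2=0 (differ) -> 1
  row 1 [00001]: F1=1 F2=1 -> 0
  row 2 [00010]: F1=1 F2=0 (differ) -> 1
  row 3 [00011]: F1=1 F2=0 (differ) -> 1
  row 4 [00100]: F1=1 F2=1 -> 0
  row 5 [00101]: F1=1 F2=1 -> 0
  row 6 [00110]: F1=1 F2=1 -> 0
  row 7 [00111]: F1=1 F2=0 (differ) -> 1
  row 8 [01000]: F1=1 F2=1 -> 0
  row 9 [01001]: F1=1 F2=1 -> 0
  row 10 [01010]: F1=1 F2=1 -> 0
  row 11 [01011]: F1=1 F2=1 -> 0
  row 12 [01100]: F1=1 F2=1 -> 0
  row 13 [01101]: F1=1 F2=1 -> 0
  row 14 [01110]: F1=1 F2=1 -> 0
  row 15 [01111]: F1=1 F2=1 -> 0
  row 16 [10000]: F1=0 F2=0 -> 0
  row 17 [10001]: F1=0 F2=1 (differ) -> 1
  row 18 [10010]: F1=0 F2=0 -> 0
  row 19 [10011]: F1=0 F2=0 -> 0
  row 20 [10100]: F1=0 F2=1 (differ) -> 1
  row 21 [10101]: F1=0 F2=1 (differ) -> 1
  row 22 [10110]: F1=0 F2=1 (differ) -> 1
  row 23 [10111]: F1=0 F2=0 -> 0
  row 24 [11000]: F1=1 F2=1 -> 0
  row 25 [11001]: F1=1 F2=1 -> 0
  row 26 [11010]: F1=1 F2=1 -> 0
  row 27 [11011]: F1=1 F2=1 -> 0
  row 28 [11100]: F1=1 F2=1 -> 0
  row 29 [11101]: F1=1 F2=1 -> 0
  row 30 [11110]: F1=1 F2=1 -> 0
  row 31 [11111]: F1=1 F2=1 -> 0
Full result column, 8 rows per line (p,q fixed per line; r,s,t runs 000..111 left to right):
  rows 0-7 [p,q=00]: 10110001  (ones: 4)
  rows 8-15 [p,q=01]: 00000000  (ones: 0)
  rows 16-23 [p,q=10]: 01001110  (ones: 4)
  rows 24-31 [p,q=11]: 00000000  (ones: 0)
Disagreements = 4+0+4+0 = 8

8


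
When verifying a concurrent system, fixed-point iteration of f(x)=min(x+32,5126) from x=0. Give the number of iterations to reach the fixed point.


Step 1: x=0, cap=5126, increment=32
Step 2: x grows by 32 each step until capped at 5126; fixed point is x=5126
Step 3: iterations = ceil(5126/32) = 161

161


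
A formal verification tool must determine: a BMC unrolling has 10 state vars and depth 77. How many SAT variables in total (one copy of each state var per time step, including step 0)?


BMC unrolls to depth k, creating one copy of each state var for steps 0..k.
Step count = 77 + 1 = 78 (steps 0 through 77)
Vars per step = 10
Total = 10 * 78 = 780

780


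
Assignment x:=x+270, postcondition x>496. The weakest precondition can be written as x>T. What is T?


Formula: wp(x:=E, P) = P[E/x] (substitute E for x in postcondition)
Step 1: Postcondition: x>496
Step 2: Substitute x+270 for x: x+270>496
Step 3: Solve for x: x > 496-270 = 226

226


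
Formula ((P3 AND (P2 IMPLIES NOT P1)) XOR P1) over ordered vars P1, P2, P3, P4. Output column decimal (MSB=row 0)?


Formula: ((P3 AND (P2 IMPLIES NOT P1)) XOR P1) over P1, P2, P3, P4 (16 rows)
Evaluate each row (bits = P1,P2,P3,P4, MSB first):
  row 0 [0000]: ((0 AND (0 IMPLIES NOT 0)) XOR 0) -> 0
  row 1 [0001]: ((0 AND (0 IMPLIES NOT 0)) XOR 0) -> 0
  row 2 [0010]: ((1 AND (0 IMPLIES NOT 0)) XOR 0) -> 1
  row 3 [0011]: ((1 AND (0 IMPLIES NOT 0)) XOR 0) -> 1
  row 4 [0100]: ((0 AND (1 IMPLIES NOT 0)) XOR 0) -> 0
  row 5 [0101]: ((0 AND (1 IMPLIES NOT 0)) XOR 0) -> 0
  row 6 [0110]: ((1 AND (1 IMPLIES NOT 0)) XOR 0) -> 1
  row 7 [0111]: ((1 AND (1 IMPLIES NOT 0)) XOR 0) -> 1
  row 8 [1000]: ((0 AND (0 IMPLIES NOT 1)) XOR 1) -> 1
  row 9 [1001]: ((0 AND (0 IMPLIES NOT 1)) XOR 1) -> 1
  row 10 [1010]: ((1 AND (0 IMPLIES NOT 1)) XOR 1) -> 0
  row 11 [1011]: ((1 AND (0 IMPLIES NOT 1)) XOR 1) -> 0
  row 12 [1100]: ((0 AND (1 IMPLIES NOT 1)) XOR 1) -> 1
  row 13 [1101]: ((0 AND (1 IMPLIES NOT 1)) XOR 1) -> 1
  row 14 [1110]: ((1 AND (1 IMPLIES NOT 1)) XOR 1) -> 1
  row 15 [1111]: ((1 AND (1 IMPLIES NOT 1)) XOR 1) -> 1
Full result column, 4 rows per line (P1,P2 fixed per line; P3,P4 runs 00..11 left to right):
  rows 0-3 [P1,P2=00]: 0011  = hex 3
  rows 4-7 [P1,P2=01]: 0011  = hex 3
  rows 8-11 [P1,P2=10]: 1100  = hex C
  rows 12-15 [P1,P2=11]: 1111  = hex F
Output column (row 0 .. row 15) = 0011001111001111
Output column grouped in 4s = 0011 0011 1100 1111 = 0x33CF
Convert to decimal digit by digit (value = value*16 + digit):
  3 -> 3
  3*16 + 3 = 51
  51*16 + 12 (C) = 828
  828*16 + 15 (F) = 13263
Decimal = 13263

13263


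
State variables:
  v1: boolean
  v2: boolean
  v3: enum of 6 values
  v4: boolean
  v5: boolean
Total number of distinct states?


State space = product of domain sizes of all variables.
Domain sizes:
  v1 (boolean): 2
  v2 (boolean): 2
  v3 (enum of 6 values): 6
  v4 (boolean): 2
  v5 (boolean): 2
Product = 2 * 2 * 6 * 2 * 2 = 96

96


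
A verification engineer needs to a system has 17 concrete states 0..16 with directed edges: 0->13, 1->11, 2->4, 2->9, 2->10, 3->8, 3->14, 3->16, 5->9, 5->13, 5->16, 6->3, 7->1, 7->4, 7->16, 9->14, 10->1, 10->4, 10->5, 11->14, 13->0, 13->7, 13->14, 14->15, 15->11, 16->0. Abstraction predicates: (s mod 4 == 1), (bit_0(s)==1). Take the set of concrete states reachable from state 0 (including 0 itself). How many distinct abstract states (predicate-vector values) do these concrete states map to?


BFS from 0:
Concrete reachable: {0, 1, 4, 7, 11, 13, 14, 15, 16}
Abstract via predicates (s mod 4 == 1), (bit_0(s)==1):
  (0,0) <- {0, 4, 14, 16}
  (0,1) <- {7, 11, 15}
  (1,1) <- {1, 13}
Distinct abstract states = 3

3


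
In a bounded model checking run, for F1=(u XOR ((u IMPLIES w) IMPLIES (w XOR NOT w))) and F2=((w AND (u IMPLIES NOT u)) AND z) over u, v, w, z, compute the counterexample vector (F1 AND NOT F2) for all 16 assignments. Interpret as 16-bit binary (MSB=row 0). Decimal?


F1 = (u XOR ((u IMPLIES w) IMPLIES (w XOR NOT w)))
F2 = ((w AND (u IMPLIES NOT u)) AND z)
Counterexample to F1=>F2 is where F1=1 and F2=0.
Evaluate each row (bits = u,v,w,z, MSB first):
  row 0 [0000]: F1=1 F2=0 -> F1&~F2 -> 1
  row 1 [0001]: F1=1 F2=0 -> F1&~F2 -> 1
  row 2 [0010]: F1=1 F2=0 -> F1&~F2 -> 1
  row 3 [0011]: F1=1 F2=1 -> F1&~F2 -> 0
  row 4 [0100]: F1=1 F2=0 -> F1&~F2 -> 1
  row 5 [0101]: F1=1 F2=0 -> F1&~F2 -> 1
  row 6 [0110]: F1=1 F2=0 -> F1&~F2 -> 1
  row 7 [0111]: F1=1 F2=1 -> F1&~F2 -> 0
  row 8 [1000]: F1=0 F2=0 -> F1&~F2 -> 0
  row 9 [1001]: F1=0 F2=0 -> F1&~F2 -> 0
  row 10 [1010]: F1=0 F2=0 -> F1&~F2 -> 0
  row 11 [1011]: F1=0 F2=0 -> F1&~F2 -> 0
  row 12 [1100]: F1=0 F2=0 -> F1&~F2 -> 0
  row 13 [1101]: F1=0 F2=0 -> F1&~F2 -> 0
  row 14 [1110]: F1=0 F2=0 -> F1&~F2 -> 0
  row 15 [1111]: F1=0 F2=0 -> F1&~F2 -> 0
Full result column, 4 rows per line (u,v fixed per line; w,z runs 00..11 left to right):
  rows 0-3 [u,v=00]: 1110  = hex E
  rows 4-7 [u,v=01]: 1110  = hex E
  rows 8-11 [u,v=10]: 0000  = hex 0
  rows 12-15 [u,v=11]: 0000  = hex 0
Counterexample vector (row 0 .. row 15) = 1110111000000000
Output column grouped in 4s = 1110 1110 0000 0000 = 0xEE00
Convert to decimal digit by digit (value = value*16 + digit):
  E -> 14
  14*16 + 14 (E) = 238
  238*16 + 0 = 3808
  3808*16 + 0 = 60928
Decimal = 60928

60928


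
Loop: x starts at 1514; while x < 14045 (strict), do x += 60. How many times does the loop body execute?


Step 1: x goes from 1514 toward 14045 by 60; the body runs while x<14045, so iterations = ceil((bound-start)/step)
Step 2: Distance=12531
Step 3: ceil(12531/60)=209

209


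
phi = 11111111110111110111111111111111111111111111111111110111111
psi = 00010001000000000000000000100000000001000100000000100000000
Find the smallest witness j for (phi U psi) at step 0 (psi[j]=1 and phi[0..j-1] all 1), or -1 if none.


(phi U psi) at 0: need smallest j with psi[j]=1 and phi[i]=1 for all i in [0,j).
Scan from step 0:
  step 0: phi=1, psi=0 -> continue
  step 1: phi=1, psi=0 -> continue
  step 2: phi=1, psi=0 -> continue
  step 3: psi=1 and phi held for [0,3) -> witness found
Witness step = 3

3


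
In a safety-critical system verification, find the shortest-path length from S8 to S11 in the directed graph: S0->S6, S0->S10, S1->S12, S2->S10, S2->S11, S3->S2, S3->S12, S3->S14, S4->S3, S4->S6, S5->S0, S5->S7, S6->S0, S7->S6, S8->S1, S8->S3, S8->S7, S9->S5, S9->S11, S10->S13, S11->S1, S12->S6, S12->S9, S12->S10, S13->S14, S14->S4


BFS layer-by-layer from S8:
  dist 0: {S8}
  dist 1: {S1, S3, S7}
  dist 2: {S2, S6, S12, S14}
  dist 3: {S0, S4, S9, S10, S11}
  -> S11 reached at distance 3
Shortest path length = 3

3


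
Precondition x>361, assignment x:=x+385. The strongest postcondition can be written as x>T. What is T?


Formula: sp(P, x:=E) = exists old_x. (x = E[old_x/x]) AND P[old_x/x] (old_x is the value of x before the assignment; eliminate old_x by solving x = E[old_x/x] for old_x)
Step 1: Precondition P: x>361, i.e. old_x > 361
Step 2: Assignment gives x = old_x + 385, so old_x = x - 385
Step 3: Substitute into P: x - 385 > 361
Step 4: Simplify: x > 361+385 = 746

746


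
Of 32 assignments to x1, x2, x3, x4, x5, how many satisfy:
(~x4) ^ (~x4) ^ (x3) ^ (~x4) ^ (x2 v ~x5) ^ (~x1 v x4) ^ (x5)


CNF with 7 clauses over 5 vars (32 assignments).
An assignment satisfies CNF iff every clause has >=1 true literal.
Check each row (bits = x1,x2,x3,x4,x5; clause T/F shown):
  row 0 [00000]: clauses=TTFTTTF -> 0
  row 1 [00001]: clauses=TTFTFTT -> 0
  row 2 [00010]: clauses=FFFFTTF -> 0
  row 3 [00011]: clauses=FFFFFTT -> 0
  row 4 [00100]: clauses=TTTTTTF -> 0
  row 5 [00101]: clauses=TTTTFTT -> 0
  row 6 [00110]: clauses=FFTFTTF -> 0
  row 7 [00111]: clauses=FFTFFTT -> 0
  row 8 [01000]: clauses=TTFTTTF -> 0
  row 9 [01001]: clauses=TTFTTTT -> 0
  row 10 [01010]: clauses=FFFFTTF -> 0
  row 11 [01011]: clauses=FFFFTTT -> 0
  row 12 [01100]: clauses=TTTTTTF -> 0
  row 13 [01101]: clauses=TTTTTTT -> 1
  row 14 [01110]: clauses=FFTFTTF -> 0
  row 15 [01111]: clauses=FFTFTTT -> 0
  row 16 [10000]: clauses=TTFTTFF -> 0
  row 17 [10001]: clauses=TTFTFFT -> 0
  row 18 [10010]: clauses=FFFFTTF -> 0
  row 19 [10011]: clauses=FFFFFTT -> 0
  row 20 [10100]: clauses=TTTTTFF -> 0
  row 21 [10101]: clauses=TTTTFFT -> 0
  row 22 [10110]: clauses=FFTFTTF -> 0
  row 23 [10111]: clauses=FFTFFTT -> 0
  row 24 [11000]: clauses=TTFTTFF -> 0
  row 25 [11001]: clauses=TTFTTFT -> 0
  row 26 [11010]: clauses=FFFFTTF -> 0
  row 27 [11011]: clauses=FFFFTTT -> 0
  row 28 [11100]: clauses=TTTTTFF -> 0
  row 29 [11101]: clauses=TTTTTFT -> 0
  row 30 [11110]: clauses=FFTFTTF -> 0
  row 31 [11111]: clauses=FFTFTTT -> 0
Full result column, 8 rows per line (x1,x2 fixed per line; x3,x4,x5 runs 000..111 left to right):
  rows 0-7 [x1,x2=00]: 00000000  (ones: 0)
  rows 8-15 [x1,x2=01]: 00000100  (ones: 1)
  rows 16-23 [x1,x2=10]: 00000000  (ones: 0)
  rows 24-31 [x1,x2=11]: 00000000  (ones: 0)
Satisfying assignments = 0+1+0+0 = 1

1


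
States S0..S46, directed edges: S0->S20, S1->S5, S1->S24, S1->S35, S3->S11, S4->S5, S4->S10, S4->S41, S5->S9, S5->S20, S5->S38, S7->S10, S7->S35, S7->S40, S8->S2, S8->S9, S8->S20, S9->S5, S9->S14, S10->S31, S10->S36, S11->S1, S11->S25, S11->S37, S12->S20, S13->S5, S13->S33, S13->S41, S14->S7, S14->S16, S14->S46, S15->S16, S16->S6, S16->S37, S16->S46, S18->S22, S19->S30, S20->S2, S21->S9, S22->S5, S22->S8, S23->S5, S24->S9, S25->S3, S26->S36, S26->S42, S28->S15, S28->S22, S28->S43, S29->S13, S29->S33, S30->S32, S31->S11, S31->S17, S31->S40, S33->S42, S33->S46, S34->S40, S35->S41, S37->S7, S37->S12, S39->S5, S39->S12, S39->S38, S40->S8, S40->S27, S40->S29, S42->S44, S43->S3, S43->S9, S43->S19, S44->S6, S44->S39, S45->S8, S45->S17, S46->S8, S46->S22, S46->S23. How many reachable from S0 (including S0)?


BFS from S0:
  layer 0: {S0}
  layer 1: {S20}
  layer 2: {S2}
Reachable set: {S0, S2, S20}
Count = 3

3


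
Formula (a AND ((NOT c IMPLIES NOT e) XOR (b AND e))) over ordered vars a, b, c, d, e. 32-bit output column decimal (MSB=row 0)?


Formula: (a AND ((NOT c IMPLIES NOT e) XOR (b AND e))) over a, b, c, d, e (32 rows)
Evaluate each row (bits = a,b,c,d,e, MSB first):
  row 0 [00000]: (0 AND ((NOT 0 IMPLIES NOT 0) XOR (0 AND 0))) -> 0
  row 1 [00001]: (0 AND ((NOT 0 IMPLIES NOT 1) XOR (0 AND 1))) -> 0
  row 2 [00010]: (0 AND ((NOT 0 IMPLIES NOT 0) XOR (0 AND 0))) -> 0
  row 3 [00011]: (0 AND ((NOT 0 IMPLIES NOT 1) XOR (0 AND 1))) -> 0
  row 4 [00100]: (0 AND ((NOT 1 IMPLIES NOT 0) XOR (0 AND 0))) -> 0
  row 5 [00101]: (0 AND ((NOT 1 IMPLIES NOT 1) XOR (0 AND 1))) -> 0
  row 6 [00110]: (0 AND ((NOT 1 IMPLIES NOT 0) XOR (0 AND 0))) -> 0
  row 7 [00111]: (0 AND ((NOT 1 IMPLIES NOT 1) XOR (0 AND 1))) -> 0
  row 8 [01000]: (0 AND ((NOT 0 IMPLIES NOT 0) XOR (1 AND 0))) -> 0
  row 9 [01001]: (0 AND ((NOT 0 IMPLIES NOT 1) XOR (1 AND 1))) -> 0
  row 10 [01010]: (0 AND ((NOT 0 IMPLIES NOT 0) XOR (1 AND 0))) -> 0
  row 11 [01011]: (0 AND ((NOT 0 IMPLIES NOT 1) XOR (1 AND 1))) -> 0
  row 12 [01100]: (0 AND ((NOT 1 IMPLIES NOT 0) XOR (1 AND 0))) -> 0
  row 13 [01101]: (0 AND ((NOT 1 IMPLIES NOT 1) XOR (1 AND 1))) -> 0
  row 14 [01110]: (0 AND ((NOT 1 IMPLIES NOT 0) XOR (1 AND 0))) -> 0
  row 15 [01111]: (0 AND ((NOT 1 IMPLIES NOT 1) XOR (1 AND 1))) -> 0
  row 16 [10000]: (1 AND ((NOT 0 IMPLIES NOT 0) XOR (0 AND 0))) -> 1
  row 17 [10001]: (1 AND ((NOT 0 IMPLIES NOT 1) XOR (0 AND 1))) -> 0
  row 18 [10010]: (1 AND ((NOT 0 IMPLIES NOT 0) XOR (0 AND 0))) -> 1
  row 19 [10011]: (1 AND ((NOT 0 IMPLIES NOT 1) XOR (0 AND 1))) -> 0
  row 20 [10100]: (1 AND ((NOT 1 IMPLIES NOT 0) XOR (0 AND 0))) -> 1
  row 21 [10101]: (1 AND ((NOT 1 IMPLIES NOT 1) XOR (0 AND 1))) -> 1
  row 22 [10110]: (1 AND ((NOT 1 IMPLIES NOT 0) XOR (0 AND 0))) -> 1
  row 23 [10111]: (1 AND ((NOT 1 IMPLIES NOT 1) XOR (0 AND 1))) -> 1
  row 24 [11000]: (1 AND ((NOT 0 IMPLIES NOT 0) XOR (1 AND 0))) -> 1
  row 25 [11001]: (1 AND ((NOT 0 IMPLIES NOT 1) XOR (1 AND 1))) -> 1
  row 26 [11010]: (1 AND ((NOT 0 IMPLIES NOT 0) XOR (1 AND 0))) -> 1
  row 27 [11011]: (1 AND ((NOT 0 IMPLIES NOT 1) XOR (1 AND 1))) -> 1
  row 28 [11100]: (1 AND ((NOT 1 IMPLIES NOT 0) XOR (1 AND 0))) -> 1
  row 29 [11101]: (1 AND ((NOT 1 IMPLIES NOT 1) XOR (1 AND 1))) -> 0
  row 30 [11110]: (1 AND ((NOT 1 IMPLIES NOT 0) XOR (1 AND 0))) -> 1
  row 31 [11111]: (1 AND ((NOT 1 IMPLIES NOT 1) XOR (1 AND 1))) -> 0
Full result column, 4 rows per line (a,b,c fixed per line; d,e runs 00..11 left to right):
  rows 0-3 [a,b,c=000]: 0000  = hex 0
  rows 4-7 [a,b,c=001]: 0000  = hex 0
  rows 8-11 [a,b,c=010]: 0000  = hex 0
  rows 12-15 [a,b,c=011]: 0000  = hex 0
  rows 16-19 [a,b,c=100]: 1010  = hex A
  rows 20-23 [a,b,c=101]: 1111  = hex F
  rows 24-27 [a,b,c=110]: 1111  = hex F
  rows 28-31 [a,b,c=111]: 1010  = hex A
Output column (row 0 .. row 31) = 00000000000000001010111111111010
Output column grouped in 4s = 0000 0000 0000 0000 1010 1111 1111 1010 = 0x0000AFFA
Convert to decimal digit by digit (value = value*16 + digit):
  0 -> 0
  0*16 + 0 = 0
  0*16 + 0 = 0
  0*16 + 0 = 0
  0*16 + 10 (A) = 10
  10*16 + 15 (F) = 175
  175*16 + 15 (F) = 2815
  2815*16 + 10 (A) = 45050
Decimal = 45050

45050


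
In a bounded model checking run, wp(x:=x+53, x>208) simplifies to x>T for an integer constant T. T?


Formula: wp(x:=E, P) = P[E/x] (substitute E for x in postcondition)
Step 1: Postcondition: x>208
Step 2: Substitute x+53 for x: x+53>208
Step 3: Solve for x: x > 208-53 = 155

155


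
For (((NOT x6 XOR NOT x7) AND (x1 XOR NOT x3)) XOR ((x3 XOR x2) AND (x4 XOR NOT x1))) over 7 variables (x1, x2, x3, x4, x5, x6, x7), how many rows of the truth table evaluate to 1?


Formula: (((NOT x6 XOR NOT x7) AND (x1 XOR NOT x3)) XOR ((x3 XOR x2) AND (x4 XOR NOT x1))) over 7 vars (128 rows)
Evaluate each row (x1, x2, x3, x4, x5, x6, x7 as bits, MSB first):
  row 0 [0000000]: (((NOT 0 XOR NOT 0) AND (0 XOR NOT 0)) XOR ((0 XOR 0) AND (0 XOR NOT 0))) -> 0
  row 1 [0000001]: (((NOT 0 XOR NOT 1) AND (0 XOR NOT 0)) XOR ((0 XOR 0) AND (0 XOR NOT 0))) -> 1
  row 2 [0000010]: (((NOT 1 XOR NOT 0) AND (0 XOR NOT 0)) XOR ((0 XOR 0) AND (0 XOR NOT 0))) -> 1
  row 3 [0000011]: (((NOT 1 XOR NOT 1) AND (0 XOR NOT 0)) XOR ((0 XOR 0) AND (0 XOR NOT 0))) -> 0
  row 4 [0000100]: (((NOT 0 XOR NOT 0) AND (0 XOR NOT 0)) XOR ((0 XOR 0) AND (0 XOR NOT 0))) -> 0
  (every remaining row is evaluated the same way; all 128 results are listed next)
Full result column, 8 rows per line (x1,x2,x3,x4 fixed per line; x5,x6,x7 runs 000..111 left to right):
  rows 0-7 [x1,x2,x3,x4=0000]: 01100110  (ones: 4)
  rows 8-15 [x1,x2,x3,x4=0001]: 01100110  (ones: 4)
  rows 16-23 [x1,x2,x3,x4=0010]: 11111111  (ones: 8)
  rows 24-31 [x1,x2,x3,x4=0011]: 00000000  (ones: 0)
  rows 32-39 [x1,x2,x3,x4=0100]: 10011001  (ones: 4)
  rows 40-47 [x1,x2,x3,x4=0101]: 01100110  (ones: 4)
  rows 48-55 [x1,x2,x3,x4=0110]: 00000000  (ones: 0)
  rows 56-63 [x1,x2,x3,x4=0111]: 00000000  (ones: 0)
  rows 64-71 [x1,x2,x3,x4=1000]: 00000000  (ones: 0)
  rows 72-79 [x1,x2,x3,x4=1001]: 00000000  (ones: 0)
  rows 80-87 [x1,x2,x3,x4=1010]: 01100110  (ones: 4)
  rows 88-95 [x1,x2,x3,x4=1011]: 10011001  (ones: 4)
  rows 96-103 [x1,x2,x3,x4=1100]: 00000000  (ones: 0)
  rows 104-111 [x1,x2,x3,x4=1101]: 11111111  (ones: 8)
  rows 112-119 [x1,x2,x3,x4=1110]: 01100110  (ones: 4)
  rows 120-127 [x1,x2,x3,x4=1111]: 01100110  (ones: 4)
Count of 1-rows = 4+4+8+0+4+4+0+0+0+0+4+4+0+8+4+4 = 48

48


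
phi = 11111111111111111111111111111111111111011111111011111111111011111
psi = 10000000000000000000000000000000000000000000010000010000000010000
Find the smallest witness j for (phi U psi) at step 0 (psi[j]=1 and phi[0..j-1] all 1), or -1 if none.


(phi U psi) at 0: need smallest j with psi[j]=1 and phi[i]=1 for all i in [0,j).
Scan from step 0:
  step 0: psi=1 and phi held for [0,0) -> witness found
Witness step = 0

0


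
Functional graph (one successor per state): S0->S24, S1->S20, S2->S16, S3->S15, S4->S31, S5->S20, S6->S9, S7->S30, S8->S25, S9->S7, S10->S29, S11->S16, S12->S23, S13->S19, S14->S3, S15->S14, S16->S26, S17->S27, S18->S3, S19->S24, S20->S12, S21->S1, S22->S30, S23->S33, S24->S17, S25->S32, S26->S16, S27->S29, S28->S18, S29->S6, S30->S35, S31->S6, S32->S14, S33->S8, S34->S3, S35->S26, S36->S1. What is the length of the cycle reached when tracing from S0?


Trace from S0 until a state repeats:
  S0 -> S24 -> S17 -> S27 -> S29 -> S6 -> S9 -> S7 -> S30 -> S35 -> S26 -> S16 -> S26
S26 first seen at step 10, revisited at step 12.
Cycle length = 12 - 10 = 2

2


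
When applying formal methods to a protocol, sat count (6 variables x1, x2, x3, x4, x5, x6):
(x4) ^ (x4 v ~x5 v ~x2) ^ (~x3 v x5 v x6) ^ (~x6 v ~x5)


CNF with 4 clauses over 6 vars (64 assignments).
An assignment satisfies CNF iff every clause has >=1 true literal.
Check each row (bits = x1,x2,x3,x4,x5,x6; clause T/F shown):
  row 0 [000000]: clauses=FTTT -> 0
  row 1 [000001]: clauses=FTTT -> 0
  row 2 [000010]: clauses=FTTT -> 0
  row 3 [000011]: clauses=FTTF -> 0
  row 4 [000100]: clauses=TTTT -> 1
  (every remaining row is evaluated the same way; all 64 results are listed next)
Full result column, 8 rows per line (x1,x2,x3 fixed per line; x4,x5,x6 runs 000..111 left to right):
  rows 0-7 [x1,x2,x3=000]: 00001110  (ones: 3)
  rows 8-15 [x1,x2,x3=001]: 00000110  (ones: 2)
  rows 16-23 [x1,x2,x3=010]: 00001110  (ones: 3)
  rows 24-31 [x1,x2,x3=011]: 00000110  (ones: 2)
  rows 32-39 [x1,x2,x3=100]: 00001110  (ones: 3)
  rows 40-47 [x1,x2,x3=101]: 00000110  (ones: 2)
  rows 48-55 [x1,x2,x3=110]: 00001110  (ones: 3)
  rows 56-63 [x1,x2,x3=111]: 00000110  (ones: 2)
Satisfying assignments = 3+2+3+2+3+2+3+2 = 20

20


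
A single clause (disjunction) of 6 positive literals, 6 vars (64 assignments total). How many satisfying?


Step 1: Total=2^6=64
Step 2: Unsat when all 6 false: 2^0=1
Step 3: Sat=64-1=63

63


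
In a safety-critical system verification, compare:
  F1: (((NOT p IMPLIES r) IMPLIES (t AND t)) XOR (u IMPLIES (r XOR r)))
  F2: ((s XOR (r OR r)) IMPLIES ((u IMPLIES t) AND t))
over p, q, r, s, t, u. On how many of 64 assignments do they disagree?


F1 = (((NOT p IMPLIES r) IMPLIES (t AND t)) XOR (u IMPLIES (r XOR r)))
F2 = ((s XOR (r OR r)) IMPLIES ((u IMPLIES t) AND t))
Evaluate both on each of 64 rows (bits = p,q,r,s,t,u):
  row 0 [000000]: F1=0 F2=1 (differ) -> 1
  row 1 [000001]: F1=1 F2=1 -> 0
  row 2 [000010]: F1=0 F2=1 (differ) -> 1
  row 3 [000011]: F1=1 F2=1 -> 0
  row 4 [000100]: F1=0 F2=0 -> 0
  (every remaining row is evaluated the same way; all 64 results are listed next)
Full result column, 8 rows per line (p,q,r fixed per line; s,t,u runs 000..111 left to right):
  rows 0-7 [p,q,r=000]: 10100110  (ones: 4)
  rows 8-15 [p,q,r=001]: 10100110  (ones: 4)
  rows 16-23 [p,q,r=010]: 10100110  (ones: 4)
  rows 24-31 [p,q,r=011]: 10100110  (ones: 4)
  rows 32-39 [p,q,r=100]: 01101010  (ones: 4)
  rows 40-47 [p,q,r=101]: 10100110  (ones: 4)
  rows 48-55 [p,q,r=110]: 01101010  (ones: 4)
  rows 56-63 [p,q,r=111]: 10100110  (ones: 4)
Disagreements = 4+4+4+4+4+4+4+4 = 32

32


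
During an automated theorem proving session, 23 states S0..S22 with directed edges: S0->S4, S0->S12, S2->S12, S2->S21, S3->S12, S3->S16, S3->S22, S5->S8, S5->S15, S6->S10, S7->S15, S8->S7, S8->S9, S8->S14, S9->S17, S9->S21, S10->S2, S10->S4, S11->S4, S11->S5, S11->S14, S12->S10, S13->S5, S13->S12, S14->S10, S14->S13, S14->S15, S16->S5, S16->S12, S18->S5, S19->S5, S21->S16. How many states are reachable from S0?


BFS from S0:
  layer 0: {S0}
  layer 1: {S4, S12}
  layer 2: {S10}
  layer 3: {S2}
  layer 4: {S21}
  layer 5: {S16}
  layer 6: {S5}
  layer 7: {S8, S15}
  layer 8: {S7, S9, S14}
  layer 9: {S13, S17}
Reachable set: {S0, S2, S4, S5, S7, S8, S9, S10, S12, S13, S14, S15, S16, S17, S21}
Count = 15

15


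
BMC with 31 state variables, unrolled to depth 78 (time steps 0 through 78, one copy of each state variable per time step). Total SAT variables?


BMC unrolls to depth k, creating one copy of each state var for steps 0..k.
Step count = 78 + 1 = 79 (steps 0 through 78)
Vars per step = 31
Total = 31 * 79 = 2449

2449


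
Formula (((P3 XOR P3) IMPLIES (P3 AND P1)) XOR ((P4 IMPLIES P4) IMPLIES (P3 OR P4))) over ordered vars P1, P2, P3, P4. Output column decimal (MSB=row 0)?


Formula: (((P3 XOR P3) IMPLIES (P3 AND P1)) XOR ((P4 IMPLIES P4) IMPLIES (P3 OR P4))) over P1, P2, P3, P4 (16 rows)
Evaluate each row (bits = P1,P2,P3,P4, MSB first):
  row 0 [0000]: (((0 XOR 0) IMPLIES (0 AND 0)) XOR ((0 IMPLIES 0) IMPLIES (0 OR 0))) -> 1
  row 1 [0001]: (((0 XOR 0) IMPLIES (0 AND 0)) XOR ((1 IMPLIES 1) IMPLIES (0 OR 1))) -> 0
  row 2 [0010]: (((1 XOR 1) IMPLIES (1 AND 0)) XOR ((0 IMPLIES 0) IMPLIES (1 OR 0))) -> 0
  row 3 [0011]: (((1 XOR 1) IMPLIES (1 AND 0)) XOR ((1 IMPLIES 1) IMPLIES (1 OR 1))) -> 0
  row 4 [0100]: (((0 XOR 0) IMPLIES (0 AND 0)) XOR ((0 IMPLIES 0) IMPLIES (0 OR 0))) -> 1
  row 5 [0101]: (((0 XOR 0) IMPLIES (0 AND 0)) XOR ((1 IMPLIES 1) IMPLIES (0 OR 1))) -> 0
  row 6 [0110]: (((1 XOR 1) IMPLIES (1 AND 0)) XOR ((0 IMPLIES 0) IMPLIES (1 OR 0))) -> 0
  row 7 [0111]: (((1 XOR 1) IMPLIES (1 AND 0)) XOR ((1 IMPLIES 1) IMPLIES (1 OR 1))) -> 0
  row 8 [1000]: (((0 XOR 0) IMPLIES (0 AND 1)) XOR ((0 IMPLIES 0) IMPLIES (0 OR 0))) -> 1
  row 9 [1001]: (((0 XOR 0) IMPLIES (0 AND 1)) XOR ((1 IMPLIES 1) IMPLIES (0 OR 1))) -> 0
  row 10 [1010]: (((1 XOR 1) IMPLIES (1 AND 1)) XOR ((0 IMPLIES 0) IMPLIES (1 OR 0))) -> 0
  row 11 [1011]: (((1 XOR 1) IMPLIES (1 AND 1)) XOR ((1 IMPLIES 1) IMPLIES (1 OR 1))) -> 0
  row 12 [1100]: (((0 XOR 0) IMPLIES (0 AND 1)) XOR ((0 IMPLIES 0) IMPLIES (0 OR 0))) -> 1
  row 13 [1101]: (((0 XOR 0) IMPLIES (0 AND 1)) XOR ((1 IMPLIES 1) IMPLIES (0 OR 1))) -> 0
  row 14 [1110]: (((1 XOR 1) IMPLIES (1 AND 1)) XOR ((0 IMPLIES 0) IMPLIES (1 OR 0))) -> 0
  row 15 [1111]: (((1 XOR 1) IMPLIES (1 AND 1)) XOR ((1 IMPLIES 1) IMPLIES (1 OR 1))) -> 0
Full result column, 4 rows per line (P1,P2 fixed per line; P3,P4 runs 00..11 left to right):
  rows 0-3 [P1,P2=00]: 1000  = hex 8
  rows 4-7 [P1,P2=01]: 1000  = hex 8
  rows 8-11 [P1,P2=10]: 1000  = hex 8
  rows 12-15 [P1,P2=11]: 1000  = hex 8
Output column (row 0 .. row 15) = 1000100010001000
Output column grouped in 4s = 1000 1000 1000 1000 = 0x8888
Convert to decimal digit by digit (value = value*16 + digit):
  8 -> 8
  8*16 + 8 = 136
  136*16 + 8 = 2184
  2184*16 + 8 = 34952
Decimal = 34952

34952


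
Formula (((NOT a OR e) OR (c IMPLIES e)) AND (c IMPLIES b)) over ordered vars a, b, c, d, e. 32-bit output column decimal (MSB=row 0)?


Formula: (((NOT a OR e) OR (c IMPLIES e)) AND (c IMPLIES b)) over a, b, c, d, e (32 rows)
Evaluate each row (bits = a,b,c,d,e, MSB first):
  row 0 [00000]: (((NOT 0 OR 0) OR (0 IMPLIES 0)) AND (0 IMPLIES 0)) -> 1
  row 1 [00001]: (((NOT 0 OR 1) OR (0 IMPLIES 1)) AND (0 IMPLIES 0)) -> 1
  row 2 [00010]: (((NOT 0 OR 0) OR (0 IMPLIES 0)) AND (0 IMPLIES 0)) -> 1
  row 3 [00011]: (((NOT 0 OR 1) OR (0 IMPLIES 1)) AND (0 IMPLIES 0)) -> 1
  row 4 [00100]: (((NOT 0 OR 0) OR (1 IMPLIES 0)) AND (1 IMPLIES 0)) -> 0
  row 5 [00101]: (((NOT 0 OR 1) OR (1 IMPLIES 1)) AND (1 IMPLIES 0)) -> 0
  row 6 [00110]: (((NOT 0 OR 0) OR (1 IMPLIES 0)) AND (1 IMPLIES 0)) -> 0
  row 7 [00111]: (((NOT 0 OR 1) OR (1 IMPLIES 1)) AND (1 IMPLIES 0)) -> 0
  row 8 [01000]: (((NOT 0 OR 0) OR (0 IMPLIES 0)) AND (0 IMPLIES 1)) -> 1
  row 9 [01001]: (((NOT 0 OR 1) OR (0 IMPLIES 1)) AND (0 IMPLIES 1)) -> 1
  row 10 [01010]: (((NOT 0 OR 0) OR (0 IMPLIES 0)) AND (0 IMPLIES 1)) -> 1
  row 11 [01011]: (((NOT 0 OR 1) OR (0 IMPLIES 1)) AND (0 IMPLIES 1)) -> 1
  row 12 [01100]: (((NOT 0 OR 0) OR (1 IMPLIES 0)) AND (1 IMPLIES 1)) -> 1
  row 13 [01101]: (((NOT 0 OR 1) OR (1 IMPLIES 1)) AND (1 IMPLIES 1)) -> 1
  row 14 [01110]: (((NOT 0 OR 0) OR (1 IMPLIES 0)) AND (1 IMPLIES 1)) -> 1
  row 15 [01111]: (((NOT 0 OR 1) OR (1 IMPLIES 1)) AND (1 IMPLIES 1)) -> 1
  row 16 [10000]: (((NOT 1 OR 0) OR (0 IMPLIES 0)) AND (0 IMPLIES 0)) -> 1
  row 17 [10001]: (((NOT 1 OR 1) OR (0 IMPLIES 1)) AND (0 IMPLIES 0)) -> 1
  row 18 [10010]: (((NOT 1 OR 0) OR (0 IMPLIES 0)) AND (0 IMPLIES 0)) -> 1
  row 19 [10011]: (((NOT 1 OR 1) OR (0 IMPLIES 1)) AND (0 IMPLIES 0)) -> 1
  row 20 [10100]: (((NOT 1 OR 0) OR (1 IMPLIES 0)) AND (1 IMPLIES 0)) -> 0
  row 21 [10101]: (((NOT 1 OR 1) OR (1 IMPLIES 1)) AND (1 IMPLIES 0)) -> 0
  row 22 [10110]: (((NOT 1 OR 0) OR (1 IMPLIES 0)) AND (1 IMPLIES 0)) -> 0
  row 23 [10111]: (((NOT 1 OR 1) OR (1 IMPLIES 1)) AND (1 IMPLIES 0)) -> 0
  row 24 [11000]: (((NOT 1 OR 0) OR (0 IMPLIES 0)) AND (0 IMPLIES 1)) -> 1
  row 25 [11001]: (((NOT 1 OR 1) OR (0 IMPLIES 1)) AND (0 IMPLIES 1)) -> 1
  row 26 [11010]: (((NOT 1 OR 0) OR (0 IMPLIES 0)) AND (0 IMPLIES 1)) -> 1
  row 27 [11011]: (((NOT 1 OR 1) OR (0 IMPLIES 1)) AND (0 IMPLIES 1)) -> 1
  row 28 [11100]: (((NOT 1 OR 0) OR (1 IMPLIES 0)) AND (1 IMPLIES 1)) -> 0
  row 29 [11101]: (((NOT 1 OR 1) OR (1 IMPLIES 1)) AND (1 IMPLIES 1)) -> 1
  row 30 [11110]: (((NOT 1 OR 0) OR (1 IMPLIES 0)) AND (1 IMPLIES 1)) -> 0
  row 31 [11111]: (((NOT 1 OR 1) OR (1 IMPLIES 1)) AND (1 IMPLIES 1)) -> 1
Full result column, 4 rows per line (a,b,c fixed per line; d,e runs 00..11 left to right):
  rows 0-3 [a,b,c=000]: 1111  = hex F
  rows 4-7 [a,b,c=001]: 0000  = hex 0
  rows 8-11 [a,b,c=010]: 1111  = hex F
  rows 12-15 [a,b,c=011]: 1111  = hex F
  rows 16-19 [a,b,c=100]: 1111  = hex F
  rows 20-23 [a,b,c=101]: 0000  = hex 0
  rows 24-27 [a,b,c=110]: 1111  = hex F
  rows 28-31 [a,b,c=111]: 0101  = hex 5
Output column (row 0 .. row 31) = 11110000111111111111000011110101
Output column grouped in 4s = 1111 0000 1111 1111 1111 0000 1111 0101 = 0xF0FFF0F5
Convert to decimal digit by digit (value = value*16 + digit):
  F -> 15
  15*16 + 0 = 240
  240*16 + 15 (F) = 3855
  3855*16 + 15 (F) = 61695
  61695*16 + 15 (F) = 987135
  987135*16 + 0 = 15794160
  15794160*16 + 15 (F) = 252706575
  252706575*16 + 5 = 4043305205
Decimal = 4043305205

4043305205


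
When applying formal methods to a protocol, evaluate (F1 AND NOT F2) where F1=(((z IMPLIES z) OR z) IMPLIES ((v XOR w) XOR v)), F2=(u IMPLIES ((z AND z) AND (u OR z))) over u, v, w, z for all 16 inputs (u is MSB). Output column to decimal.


F1 = (((z IMPLIES z) OR z) IMPLIES ((v XOR w) XOR v))
F2 = (u IMPLIES ((z AND z) AND (u OR z)))
Counterexample to F1=>F2 is where F1=1 and F2=0.
Evaluate each row (bits = u,v,w,z, MSB first):
  row 0 [0000]: F1=0 F2=1 -> F1&~F2 -> 0
  row 1 [0001]: F1=0 F2=1 -> F1&~F2 -> 0
  row 2 [0010]: F1=1 F2=1 -> F1&~F2 -> 0
  row 3 [0011]: F1=1 F2=1 -> F1&~F2 -> 0
  row 4 [0100]: F1=0 F2=1 -> F1&~F2 -> 0
  row 5 [0101]: F1=0 F2=1 -> F1&~F2 -> 0
  row 6 [0110]: F1=1 F2=1 -> F1&~F2 -> 0
  row 7 [0111]: F1=1 F2=1 -> F1&~F2 -> 0
  row 8 [1000]: F1=0 F2=0 -> F1&~F2 -> 0
  row 9 [1001]: F1=0 F2=1 -> F1&~F2 -> 0
  row 10 [1010]: F1=1 F2=0 -> F1&~F2 -> 1
  row 11 [1011]: F1=1 F2=1 -> F1&~F2 -> 0
  row 12 [1100]: F1=0 F2=0 -> F1&~F2 -> 0
  row 13 [1101]: F1=0 F2=1 -> F1&~F2 -> 0
  row 14 [1110]: F1=1 F2=0 -> F1&~F2 -> 1
  row 15 [1111]: F1=1 F2=1 -> F1&~F2 -> 0
Full result column, 4 rows per line (u,v fixed per line; w,z runs 00..11 left to right):
  rows 0-3 [u,v=00]: 0000  = hex 0
  rows 4-7 [u,v=01]: 0000  = hex 0
  rows 8-11 [u,v=10]: 0010  = hex 2
  rows 12-15 [u,v=11]: 0010  = hex 2
Counterexample vector (row 0 .. row 15) = 0000000000100010
Output column grouped in 4s = 0000 0000 0010 0010 = 0x0022
Convert to decimal digit by digit (value = value*16 + digit):
  0 -> 0
  0*16 + 0 = 0
  0*16 + 2 = 2
  2*16 + 2 = 34
Decimal = 34

34


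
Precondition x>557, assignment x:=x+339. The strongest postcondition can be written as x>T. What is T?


Formula: sp(P, x:=E) = exists old_x. (x = E[old_x/x]) AND P[old_x/x] (old_x is the value of x before the assignment; eliminate old_x by solving x = E[old_x/x] for old_x)
Step 1: Precondition P: x>557, i.e. old_x > 557
Step 2: Assignment gives x = old_x + 339, so old_x = x - 339
Step 3: Substitute into P: x - 339 > 557
Step 4: Simplify: x > 557+339 = 896

896


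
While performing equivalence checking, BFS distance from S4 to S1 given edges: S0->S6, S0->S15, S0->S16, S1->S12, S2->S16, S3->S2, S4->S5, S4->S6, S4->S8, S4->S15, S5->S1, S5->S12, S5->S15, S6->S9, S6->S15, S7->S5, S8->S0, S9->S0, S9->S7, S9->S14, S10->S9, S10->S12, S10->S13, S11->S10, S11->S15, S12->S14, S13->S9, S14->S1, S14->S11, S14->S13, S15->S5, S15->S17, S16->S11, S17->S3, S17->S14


BFS layer-by-layer from S4:
  dist 0: {S4}
  dist 1: {S5, S6, S8, S15}
  dist 2: {S0, S1, S9, S12, S17}
  -> S1 reached at distance 2
Shortest path length = 2

2


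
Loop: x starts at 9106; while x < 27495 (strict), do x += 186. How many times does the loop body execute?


Step 1: x goes from 9106 toward 27495 by 186; the body runs while x<27495, so iterations = ceil((bound-start)/step)
Step 2: Distance=18389
Step 3: ceil(18389/186)=99

99


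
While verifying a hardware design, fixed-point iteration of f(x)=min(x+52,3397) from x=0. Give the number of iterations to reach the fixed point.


Step 1: x=0, cap=3397, increment=52
Step 2: x grows by 52 each step until capped at 3397; fixed point is x=3397
Step 3: iterations = ceil(3397/52) = 66

66


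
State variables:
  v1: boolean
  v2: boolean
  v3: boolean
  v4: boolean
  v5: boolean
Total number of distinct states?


State space = product of domain sizes of all variables.
Domain sizes:
  v1 (boolean): 2
  v2 (boolean): 2
  v3 (boolean): 2
  v4 (boolean): 2
  v5 (boolean): 2
Product = 2 * 2 * 2 * 2 * 2 = 32

32


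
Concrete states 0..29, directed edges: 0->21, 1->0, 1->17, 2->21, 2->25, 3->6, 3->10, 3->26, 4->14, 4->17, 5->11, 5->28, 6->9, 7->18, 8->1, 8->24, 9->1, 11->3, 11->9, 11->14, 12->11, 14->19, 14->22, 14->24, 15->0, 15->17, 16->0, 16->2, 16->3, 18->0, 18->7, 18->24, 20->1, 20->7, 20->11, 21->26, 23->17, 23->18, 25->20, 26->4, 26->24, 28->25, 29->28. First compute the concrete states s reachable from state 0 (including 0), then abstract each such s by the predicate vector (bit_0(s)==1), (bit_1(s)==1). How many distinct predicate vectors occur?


BFS from 0:
Concrete reachable: {0, 4, 14, 17, 19, 21, 22, 24, 26}
Abstract via predicates (bit_0(s)==1), (bit_1(s)==1):
  (0,0) <- {0, 4, 24}
  (0,1) <- {14, 22, 26}
  (1,0) <- {17, 21}
  (1,1) <- {19}
Distinct abstract states = 4

4


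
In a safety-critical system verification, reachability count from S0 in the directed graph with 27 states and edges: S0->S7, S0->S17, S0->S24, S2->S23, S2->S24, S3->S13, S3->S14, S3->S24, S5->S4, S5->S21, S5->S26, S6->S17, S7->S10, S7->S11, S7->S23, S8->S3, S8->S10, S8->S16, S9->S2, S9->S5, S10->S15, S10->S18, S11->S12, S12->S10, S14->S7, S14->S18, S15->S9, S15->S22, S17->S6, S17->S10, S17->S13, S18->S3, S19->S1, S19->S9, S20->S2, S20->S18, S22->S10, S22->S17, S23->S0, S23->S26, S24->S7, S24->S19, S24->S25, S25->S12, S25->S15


BFS from S0:
  layer 0: {S0}
  layer 1: {S7, S17, S24}
  layer 2: {S6, S10, S11, S13, S19, S23, S25}
  layer 3: {S1, S9, S12, S15, S18, S26}
  layer 4: {S2, S3, S5, S22}
  layer 5: {S4, S14, S21}
Reachable set: {S0, S1, S2, S3, S4, S5, S6, S7, S9, S10, S11, S12, S13, S14, S15, S17, S18, S19, S21, S22, S23, S24, S25, S26}
Count = 24

24


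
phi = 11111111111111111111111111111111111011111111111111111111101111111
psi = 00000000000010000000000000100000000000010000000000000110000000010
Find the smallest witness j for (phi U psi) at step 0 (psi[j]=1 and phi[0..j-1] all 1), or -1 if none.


(phi U psi) at 0: need smallest j with psi[j]=1 and phi[i]=1 for all i in [0,j).
Scan from step 0:
  step 0: phi=1, psi=0 -> continue
  step 1: phi=1, psi=0 -> continue
  step 2: phi=1, psi=0 -> continue
  step 3: phi=1, psi=0 -> continue
  step 12: psi=1 and phi held for [0,12) -> witness found
Witness step = 12

12


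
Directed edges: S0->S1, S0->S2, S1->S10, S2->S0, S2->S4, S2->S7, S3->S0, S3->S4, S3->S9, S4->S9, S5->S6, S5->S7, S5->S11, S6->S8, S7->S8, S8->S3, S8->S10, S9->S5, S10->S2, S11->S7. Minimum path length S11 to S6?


BFS layer-by-layer from S11:
  dist 0: {S11}
  dist 1: {S7}
  dist 2: {S8}
  dist 3: {S3, S10}
  dist 4: {S0, S2, S4, S9}
  dist 5: {S1, S5}
  dist 6: {S6}
  -> S6 reached at distance 6
Shortest path length = 6

6


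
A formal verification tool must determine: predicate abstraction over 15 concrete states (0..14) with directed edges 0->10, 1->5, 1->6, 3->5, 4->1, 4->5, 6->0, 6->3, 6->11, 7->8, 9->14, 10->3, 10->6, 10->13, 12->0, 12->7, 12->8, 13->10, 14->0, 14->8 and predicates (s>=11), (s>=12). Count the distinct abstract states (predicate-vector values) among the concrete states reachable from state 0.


BFS from 0:
Concrete reachable: {0, 3, 5, 6, 10, 11, 13}
Abstract via predicates (s>=11), (s>=12):
  (0,0) <- {0, 3, 5, 6, 10}
  (1,0) <- {11}
  (1,1) <- {13}
Distinct abstract states = 3

3


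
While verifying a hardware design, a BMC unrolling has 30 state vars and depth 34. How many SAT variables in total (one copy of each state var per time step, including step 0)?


BMC unrolls to depth k, creating one copy of each state var for steps 0..k.
Step count = 34 + 1 = 35 (steps 0 through 34)
Vars per step = 30
Total = 30 * 35 = 1050

1050


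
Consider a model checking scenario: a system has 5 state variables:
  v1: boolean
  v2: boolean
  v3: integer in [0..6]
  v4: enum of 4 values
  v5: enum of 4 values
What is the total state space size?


State space = product of domain sizes of all variables.
Domain sizes:
  v1 (boolean): 2
  v2 (boolean): 2
  v3 (integer in [0..6]): 7
  v4 (enum of 4 values): 4
  v5 (enum of 4 values): 4
Product = 2 * 2 * 7 * 4 * 4 = 448

448


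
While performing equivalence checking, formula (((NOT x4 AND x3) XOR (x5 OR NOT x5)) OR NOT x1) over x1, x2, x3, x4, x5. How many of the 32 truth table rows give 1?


Formula: (((NOT x4 AND x3) XOR (x5 OR NOT x5)) OR NOT x1) over 5 vars (32 rows)
Evaluate each row (x1, x2, x3, x4, x5 as bits, MSB first):
  row 0 [00000]: (((NOT 0 AND 0) XOR (0 OR NOT 0)) OR NOT 0) -> 1
  row 1 [00001]: (((NOT 0 AND 0) XOR (1 OR NOT 1)) OR NOT 0) -> 1
  row 2 [00010]: (((NOT 1 AND 0) XOR (0 OR NOT 0)) OR NOT 0) -> 1
  row 3 [00011]: (((NOT 1 AND 0) XOR (1 OR NOT 1)) OR NOT 0) -> 1
  row 4 [00100]: (((NOT 0 AND 1) XOR (0 OR NOT 0)) OR NOT 0) -> 1
  row 5 [00101]: (((NOT 0 AND 1) XOR (1 OR NOT 1)) OR NOT 0) -> 1
  row 6 [00110]: (((NOT 1 AND 1) XOR (0 OR NOT 0)) OR NOT 0) -> 1
  row 7 [00111]: (((NOT 1 AND 1) XOR (1 OR NOT 1)) OR NOT 0) -> 1
  row 8 [01000]: (((NOT 0 AND 0) XOR (0 OR NOT 0)) OR NOT 0) -> 1
  row 9 [01001]: (((NOT 0 AND 0) XOR (1 OR NOT 1)) OR NOT 0) -> 1
  row 10 [01010]: (((NOT 1 AND 0) XOR (0 OR NOT 0)) OR NOT 0) -> 1
  row 11 [01011]: (((NOT 1 AND 0) XOR (1 OR NOT 1)) OR NOT 0) -> 1
  row 12 [01100]: (((NOT 0 AND 1) XOR (0 OR NOT 0)) OR NOT 0) -> 1
  row 13 [01101]: (((NOT 0 AND 1) XOR (1 OR NOT 1)) OR NOT 0) -> 1
  row 14 [01110]: (((NOT 1 AND 1) XOR (0 OR NOT 0)) OR NOT 0) -> 1
  row 15 [01111]: (((NOT 1 AND 1) XOR (1 OR NOT 1)) OR NOT 0) -> 1
  row 16 [10000]: (((NOT 0 AND 0) XOR (0 OR NOT 0)) OR NOT 1) -> 1
  row 17 [10001]: (((NOT 0 AND 0) XOR (1 OR NOT 1)) OR NOT 1) -> 1
  row 18 [10010]: (((NOT 1 AND 0) XOR (0 OR NOT 0)) OR NOT 1) -> 1
  row 19 [10011]: (((NOT 1 AND 0) XOR (1 OR NOT 1)) OR NOT 1) -> 1
  row 20 [10100]: (((NOT 0 AND 1) XOR (0 OR NOT 0)) OR NOT 1) -> 0
  row 21 [10101]: (((NOT 0 AND 1) XOR (1 OR NOT 1)) OR NOT 1) -> 0
  row 22 [10110]: (((NOT 1 AND 1) XOR (0 OR NOT 0)) OR NOT 1) -> 1
  row 23 [10111]: (((NOT 1 AND 1) XOR (1 OR NOT 1)) OR NOT 1) -> 1
  row 24 [11000]: (((NOT 0 AND 0) XOR (0 OR NOT 0)) OR NOT 1) -> 1
  row 25 [11001]: (((NOT 0 AND 0) XOR (1 OR NOT 1)) OR NOT 1) -> 1
  row 26 [11010]: (((NOT 1 AND 0) XOR (0 OR NOT 0)) OR NOT 1) -> 1
  row 27 [11011]: (((NOT 1 AND 0) XOR (1 OR NOT 1)) OR NOT 1) -> 1
  row 28 [11100]: (((NOT 0 AND 1) XOR (0 OR NOT 0)) OR NOT 1) -> 0
  row 29 [11101]: (((NOT 0 AND 1) XOR (1 OR NOT 1)) OR NOT 1) -> 0
  row 30 [11110]: (((NOT 1 AND 1) XOR (0 OR NOT 0)) OR NOT 1) -> 1
  row 31 [11111]: (((NOT 1 AND 1) XOR (1 OR NOT 1)) OR NOT 1) -> 1
Full result column, 8 rows per line (x1,x2 fixed per line; x3,x4,x5 runs 000..111 left to right):
  rows 0-7 [x1,x2=00]: 11111111  (ones: 8)
  rows 8-15 [x1,x2=01]: 11111111  (ones: 8)
  rows 16-23 [x1,x2=10]: 11110011  (ones: 6)
  rows 24-31 [x1,x2=11]: 11110011  (ones: 6)
Count of 1-rows = 8+8+6+6 = 28

28


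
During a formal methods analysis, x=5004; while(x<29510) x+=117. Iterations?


Step 1: x goes from 5004 toward 29510 by 117; the body runs while x<29510, so iterations = ceil((bound-start)/step)
Step 2: Distance=24506
Step 3: ceil(24506/117)=210

210


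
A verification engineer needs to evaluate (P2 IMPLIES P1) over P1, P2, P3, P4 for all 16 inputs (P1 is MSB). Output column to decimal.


Formula: (P2 IMPLIES P1) over P1, P2, P3, P4 (16 rows)
Evaluate each row (bits = P1,P2,P3,P4, MSB first):
  row 0 [0000]: (0 IMPLIES 0) -> 1
  row 1 [0001]: (0 IMPLIES 0) -> 1
  row 2 [0010]: (0 IMPLIES 0) -> 1
  row 3 [0011]: (0 IMPLIES 0) -> 1
  row 4 [0100]: (1 IMPLIES 0) -> 0
  row 5 [0101]: (1 IMPLIES 0) -> 0
  row 6 [0110]: (1 IMPLIES 0) -> 0
  row 7 [0111]: (1 IMPLIES 0) -> 0
  row 8 [1000]: (0 IMPLIES 1) -> 1
  row 9 [1001]: (0 IMPLIES 1) -> 1
  row 10 [1010]: (0 IMPLIES 1) -> 1
  row 11 [1011]: (0 IMPLIES 1) -> 1
  row 12 [1100]: (1 IMPLIES 1) -> 1
  row 13 [1101]: (1 IMPLIES 1) -> 1
  row 14 [1110]: (1 IMPLIES 1) -> 1
  row 15 [1111]: (1 IMPLIES 1) -> 1
Full result column, 4 rows per line (P1,P2 fixed per line; P3,P4 runs 00..11 left to right):
  rows 0-3 [P1,P2=00]: 1111  = hex F
  rows 4-7 [P1,P2=01]: 0000  = hex 0
  rows 8-11 [P1,P2=10]: 1111  = hex F
  rows 12-15 [P1,P2=11]: 1111  = hex F
Output column (row 0 .. row 15) = 1111000011111111
Output column grouped in 4s = 1111 0000 1111 1111 = 0xF0FF
Convert to decimal digit by digit (value = value*16 + digit):
  F -> 15
  15*16 + 0 = 240
  240*16 + 15 (F) = 3855
  3855*16 + 15 (F) = 61695
Decimal = 61695

61695


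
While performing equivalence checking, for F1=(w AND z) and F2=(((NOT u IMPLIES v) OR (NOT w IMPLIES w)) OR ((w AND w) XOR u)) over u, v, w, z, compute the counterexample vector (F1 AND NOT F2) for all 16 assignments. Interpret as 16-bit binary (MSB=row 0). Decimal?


F1 = (w AND z)
F2 = (((NOT u IMPLIES v) OR (NOT w IMPLIES w)) OR ((w AND w) XOR u))
Counterexample to F1=>F2 is where F1=1 and F2=0.
Evaluate each row (bits = u,v,w,z, MSB first):
  row 0 [0000]: F1=0 F2=0 -> F1&~F2 -> 0
  row 1 [0001]: F1=0 F2=0 -> F1&~F2 -> 0
  row 2 [0010]: F1=0 F2=1 -> F1&~F2 -> 0
  row 3 [0011]: F1=1 F2=1 -> F1&~F2 -> 0
  row 4 [0100]: F1=0 F2=1 -> F1&~F2 -> 0
  row 5 [0101]: F1=0 F2=1 -> F1&~F2 -> 0
  row 6 [0110]: F1=0 F2=1 -> F1&~F2 -> 0
  row 7 [0111]: F1=1 F2=1 -> F1&~F2 -> 0
  row 8 [1000]: F1=0 F2=1 -> F1&~F2 -> 0
  row 9 [1001]: F1=0 F2=1 -> F1&~F2 -> 0
  row 10 [1010]: F1=0 F2=1 -> F1&~F2 -> 0
  row 11 [1011]: F1=1 F2=1 -> F1&~F2 -> 0
  row 12 [1100]: F1=0 F2=1 -> F1&~F2 -> 0
  row 13 [1101]: F1=0 F2=1 -> F1&~F2 -> 0
  row 14 [1110]: F1=0 F2=1 -> F1&~F2 -> 0
  row 15 [1111]: F1=1 F2=1 -> F1&~F2 -> 0
Full result column, 4 rows per line (u,v fixed per line; w,z runs 00..11 left to right):
  rows 0-3 [u,v=00]: 0000  = hex 0
  rows 4-7 [u,v=01]: 0000  = hex 0
  rows 8-11 [u,v=10]: 0000  = hex 0
  rows 12-15 [u,v=11]: 0000  = hex 0
Counterexample vector (row 0 .. row 15) = 0000000000000000
Output column grouped in 4s = 0000 0000 0000 0000 = 0x0000
Convert to decimal digit by digit (value = value*16 + digit):
  0 -> 0
  0*16 + 0 = 0
  0*16 + 0 = 0
  0*16 + 0 = 0
Decimal = 0

0
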